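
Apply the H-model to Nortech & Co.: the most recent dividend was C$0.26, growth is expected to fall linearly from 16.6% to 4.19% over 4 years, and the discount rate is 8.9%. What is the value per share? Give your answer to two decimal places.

H-model: P₀ = D₀[(1+g_L) + H(g_S−g_L)]/(r−g_L), with H = 4/2 = 2.
P₀ = 0.26 × [(1+0.0419) + 2×(0.166−0.0419)] / (0.089−0.0419)
   = 0.26 × 1.2901 / 0.0471 = 7.1216

C$7.12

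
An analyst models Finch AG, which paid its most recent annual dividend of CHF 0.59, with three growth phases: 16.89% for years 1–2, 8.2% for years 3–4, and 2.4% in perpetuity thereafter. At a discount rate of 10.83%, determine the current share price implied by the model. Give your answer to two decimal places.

CHF 10.14

Three-stage DDM. Project D₁…D_4; terminal Gordon value at t=4 with g = 0.024; discount at r = 0.1083.
D_1 = 0.6897
D_2 = 0.8061
D_3 = 0.8722
D_4 = 0.9438
TV_4 = 0.9664/(0.1083−0.024) = 11.4639
P₀ = Σ Dₜ/(1+r)ᵗ + TV_4/(1+r)^4 = 10.1428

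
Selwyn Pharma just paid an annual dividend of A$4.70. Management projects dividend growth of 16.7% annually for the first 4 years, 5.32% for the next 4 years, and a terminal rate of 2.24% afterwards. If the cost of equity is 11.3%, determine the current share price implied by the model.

Three-stage DDM. Project D₁…D_8; terminal Gordon value at t=8 with g = 0.0224; discount at r = 0.113.
D_1 = 5.4849
D_2 = 6.4009
D_3 = 7.4698
D_4 = 8.7173
D_5 = 9.1810
D_6 = 9.6695
D_7 = 10.1839
D_8 = 10.7257
TV_8 = 10.9659/(0.113−0.0224) = 121.0368
P₀ = Σ Dₜ/(1+r)ᵗ + TV_8/(1+r)^8 = 92.4230

A$92.42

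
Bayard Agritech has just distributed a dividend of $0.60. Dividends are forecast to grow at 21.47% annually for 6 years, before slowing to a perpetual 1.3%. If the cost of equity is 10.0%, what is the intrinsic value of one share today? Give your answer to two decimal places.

$17.84

Two-stage DDM. Project D₁…D_6 at 0.2147, terminal growth 0.013, discount at r = 0.1.
D_1 = 0.7288
D_2 = 0.8853
D_3 = 1.0754
D_4 = 1.3063
D_5 = 1.5867
D_6 = 1.9274
Terminal value at t=6: TV = D_7/(r−g) = 1.9524/(0.1−0.013) = 22.4417
P₀ = 0.7288/(1+0.1)^1 + 0.8853/(1+0.1)^2 + 1.0754/(1+0.1)^3 + 1.3063/(1+0.1)^4 + 1.5867/(1+0.1)^5 + 1.9274/(1+0.1)^6 + 22.4417/(1+0.1)^6 = 17.8353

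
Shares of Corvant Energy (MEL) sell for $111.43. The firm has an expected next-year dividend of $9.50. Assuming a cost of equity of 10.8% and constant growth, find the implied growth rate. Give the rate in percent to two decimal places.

From P₀ = D₁/(r − g), the implied growth is g = r − D₁/P₀.
g = 0.108 − 9.50/111.43 = 0.108 − 0.08526 = 0.02274

2.27%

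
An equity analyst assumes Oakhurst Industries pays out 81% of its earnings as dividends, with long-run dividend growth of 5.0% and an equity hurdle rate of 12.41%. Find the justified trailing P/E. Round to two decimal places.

11.48

Justified trailing P/E = b(1+g)/(r−g) = 0.81×(1+0.05)/(0.1241−0.05) = 11.4777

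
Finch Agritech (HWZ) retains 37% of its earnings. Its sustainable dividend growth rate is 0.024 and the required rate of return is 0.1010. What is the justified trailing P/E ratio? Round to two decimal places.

Payout ratio b = 1 − 0.37 = 0.63.
Justified trailing P/E = b(1+g)/(r−g) = 0.63×(1+0.024)/(0.101−0.024) = 8.3782

8.38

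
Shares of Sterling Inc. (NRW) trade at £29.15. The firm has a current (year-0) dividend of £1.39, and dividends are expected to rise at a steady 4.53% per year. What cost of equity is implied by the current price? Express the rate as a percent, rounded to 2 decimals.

Rearranging the constant-growth DDM: r = D₁/P₀ + g.
D₁ = 1.39 × (1 + 0.0453) = 1.4530.
r = 1.4530 / 29.15 + 0.0453 = 0.04984 + 0.0453 = 0.09514

9.51%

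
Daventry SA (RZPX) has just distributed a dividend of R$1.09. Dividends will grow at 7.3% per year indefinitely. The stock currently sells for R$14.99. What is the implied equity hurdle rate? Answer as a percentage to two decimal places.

15.10%

Rearranging the constant-growth DDM: r = D₁/P₀ + g.
D₁ = 1.09 × (1 + 0.073) = 1.1696.
r = 1.1696 / 14.99 + 0.073 = 0.07802 + 0.073 = 0.15102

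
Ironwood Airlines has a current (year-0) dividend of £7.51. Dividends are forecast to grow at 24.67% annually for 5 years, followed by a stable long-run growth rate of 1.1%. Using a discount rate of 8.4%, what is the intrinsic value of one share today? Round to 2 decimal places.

Two-stage DDM. Project D₁…D_5 at 0.2467, terminal growth 0.011, discount at r = 0.084.
D_1 = 9.3627
D_2 = 11.6725
D_3 = 14.5521
D_4 = 18.1421
D_5 = 22.6178
Terminal value at t=5: TV = D_6/(r−g) = 22.8666/(0.084−0.011) = 313.2406
P₀ = 9.3627/(1+0.084)^1 + 11.6725/(1+0.084)^2 + 14.5521/(1+0.084)^3 + 18.1421/(1+0.084)^4 + 22.6178/(1+0.084)^5 + 313.2406/(1+0.084)^5 = 267.5278

£267.53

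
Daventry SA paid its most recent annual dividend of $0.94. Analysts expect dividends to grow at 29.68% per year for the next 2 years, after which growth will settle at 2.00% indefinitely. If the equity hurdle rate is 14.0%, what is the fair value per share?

$12.62

Two-stage DDM. Project D₁…D_2 at 0.2968, terminal growth 0.02, discount at r = 0.14.
D_1 = 1.2190
D_2 = 1.5808
Terminal value at t=2: TV = D_3/(r−g) = 1.6124/(0.14−0.02) = 13.4367
P₀ = 1.2190/(1+0.14)^1 + 1.5808/(1+0.14)^2 + 13.4367/(1+0.14)^2 = 12.6248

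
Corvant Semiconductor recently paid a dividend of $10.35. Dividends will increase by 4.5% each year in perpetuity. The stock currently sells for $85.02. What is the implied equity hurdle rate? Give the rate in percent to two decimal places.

Rearranging the constant-growth DDM: r = D₁/P₀ + g.
D₁ = 10.35 × (1 + 0.045) = 10.8157.
r = 10.8157 / 85.02 + 0.045 = 0.12721 + 0.045 = 0.17221

17.22%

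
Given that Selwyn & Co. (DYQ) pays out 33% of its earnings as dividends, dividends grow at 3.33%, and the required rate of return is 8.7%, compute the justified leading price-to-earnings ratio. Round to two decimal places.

6.15

Justified leading P/E = b/(r−g) = 0.33/(0.087−0.0333) = 6.1453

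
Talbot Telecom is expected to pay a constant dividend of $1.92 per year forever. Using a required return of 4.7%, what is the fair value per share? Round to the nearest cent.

Zero-growth DDM (perpetuity): P₀ = D/r = 1.92 / 0.047 = 40.8511

$40.85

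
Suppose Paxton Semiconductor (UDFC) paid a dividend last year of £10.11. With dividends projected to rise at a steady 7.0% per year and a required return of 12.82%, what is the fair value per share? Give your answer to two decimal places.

£185.87

Gordon growth model: P₀ = D₁/(r − g). D₁ = 10.11 × (1 + 0.07) = 10.8177.
P₀ = 10.8177 / (0.1282 − 0.07) = 10.8177 / 0.0582 = 185.8711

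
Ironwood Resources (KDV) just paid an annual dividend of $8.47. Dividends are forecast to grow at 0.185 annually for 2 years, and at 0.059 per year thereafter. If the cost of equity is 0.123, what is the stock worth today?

Two-stage DDM. Project D₁…D_2 at 0.185, terminal growth 0.059, discount at r = 0.123.
D_1 = 10.0370
D_2 = 11.8938
Terminal value at t=2: TV = D_3/(r−g) = 12.5955/(0.123−0.059) = 196.8050
P₀ = 10.0370/(1+0.123)^1 + 11.8938/(1+0.123)^2 + 196.8050/(1+0.123)^2 = 174.4233

$174.42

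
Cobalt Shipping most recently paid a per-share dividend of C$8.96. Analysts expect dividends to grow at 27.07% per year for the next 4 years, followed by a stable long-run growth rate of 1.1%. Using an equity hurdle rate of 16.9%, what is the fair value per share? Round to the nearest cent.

Two-stage DDM. Project D₁…D_4 at 0.2707, terminal growth 0.011, discount at r = 0.169.
D_1 = 11.3855
D_2 = 14.4675
D_3 = 18.3839
D_4 = 23.3604
Terminal value at t=4: TV = D_5/(r−g) = 23.6174/(0.169−0.011) = 149.4769
P₀ = 11.3855/(1+0.169)^1 + 14.4675/(1+0.169)^2 + 18.3839/(1+0.169)^3 + 23.3604/(1+0.169)^4 + 149.4769/(1+0.169)^4 = 124.3848

C$124.38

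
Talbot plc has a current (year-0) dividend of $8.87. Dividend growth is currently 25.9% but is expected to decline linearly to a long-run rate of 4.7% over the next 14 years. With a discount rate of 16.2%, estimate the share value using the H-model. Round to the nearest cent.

$195.22

H-model: P₀ = D₀[(1+g_L) + H(g_S−g_L)]/(r−g_L), with H = 14/2 = 7.
P₀ = 8.87 × [(1+0.047) + 7×(0.259−0.047)] / (0.162−0.047)
   = 8.87 × 2.5310 / 0.115 = 195.2171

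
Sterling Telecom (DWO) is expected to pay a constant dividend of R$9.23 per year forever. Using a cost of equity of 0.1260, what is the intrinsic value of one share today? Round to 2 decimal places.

Zero-growth DDM (perpetuity): P₀ = D/r = 9.23 / 0.126 = 73.2540

R$73.25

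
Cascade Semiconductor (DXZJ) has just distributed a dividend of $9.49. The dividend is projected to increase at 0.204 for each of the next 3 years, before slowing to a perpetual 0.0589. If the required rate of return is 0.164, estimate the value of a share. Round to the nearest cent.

$136.28

Two-stage DDM. Project D₁…D_3 at 0.204, terminal growth 0.0589, discount at r = 0.164.
D_1 = 11.4260
D_2 = 13.7569
D_3 = 16.5633
Terminal value at t=3: TV = D_4/(r−g) = 17.5388/(0.164−0.0589) = 166.8775
P₀ = 11.4260/(1+0.164)^1 + 13.7569/(1+0.164)^2 + 16.5633/(1+0.164)^3 + 166.8775/(1+0.164)^3 = 136.2849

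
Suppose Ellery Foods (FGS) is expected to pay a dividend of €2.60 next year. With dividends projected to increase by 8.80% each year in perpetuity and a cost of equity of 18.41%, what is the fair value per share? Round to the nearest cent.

€27.06

Gordon growth model: P₀ = D₁/(r − g), with D₁ = 2.60 given directly.
P₀ = 2.6000 / (0.1841 − 0.088) = 2.6000 / 0.0961 = 27.0552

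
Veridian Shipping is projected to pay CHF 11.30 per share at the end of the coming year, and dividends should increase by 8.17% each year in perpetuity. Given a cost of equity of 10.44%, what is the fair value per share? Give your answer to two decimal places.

CHF 497.80

Gordon growth model: P₀ = D₁/(r − g), with D₁ = 11.30 given directly.
P₀ = 11.3000 / (0.1044 − 0.0817) = 11.3000 / 0.0227 = 497.7974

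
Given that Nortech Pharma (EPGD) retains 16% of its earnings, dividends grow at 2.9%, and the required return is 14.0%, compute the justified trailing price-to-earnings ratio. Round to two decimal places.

Payout ratio b = 1 − 0.16 = 0.84.
Justified trailing P/E = b(1+g)/(r−g) = 0.84×(1+0.029)/(0.14−0.029) = 7.7870

7.79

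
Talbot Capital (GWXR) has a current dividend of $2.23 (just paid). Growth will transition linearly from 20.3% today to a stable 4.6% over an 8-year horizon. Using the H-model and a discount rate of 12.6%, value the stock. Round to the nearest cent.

H-model: P₀ = D₀[(1+g_L) + H(g_S−g_L)]/(r−g_L), with H = 8/2 = 4.
P₀ = 2.23 × [(1+0.046) + 4×(0.203−0.046)] / (0.126−0.046)
   = 2.23 × 1.6740 / 0.08 = 46.6628

$46.66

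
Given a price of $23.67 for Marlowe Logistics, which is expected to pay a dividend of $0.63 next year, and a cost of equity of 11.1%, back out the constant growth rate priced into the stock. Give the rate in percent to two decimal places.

8.44%

From P₀ = D₁/(r − g), the implied growth is g = r − D₁/P₀.
g = 0.111 − 0.63/23.67 = 0.111 − 0.02662 = 0.08438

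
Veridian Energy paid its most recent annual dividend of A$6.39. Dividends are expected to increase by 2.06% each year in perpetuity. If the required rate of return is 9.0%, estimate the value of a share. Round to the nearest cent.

Gordon growth model: P₀ = D₁/(r − g). D₁ = 6.39 × (1 + 0.0206) = 6.5216.
P₀ = 6.5216 / (0.09 − 0.0206) = 6.5216 / 0.0694 = 93.9717

A$93.97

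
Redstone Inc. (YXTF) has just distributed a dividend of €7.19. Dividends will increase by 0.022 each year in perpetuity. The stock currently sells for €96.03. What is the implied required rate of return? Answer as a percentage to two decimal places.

Rearranging the constant-growth DDM: r = D₁/P₀ + g.
D₁ = 7.19 × (1 + 0.022) = 7.3482.
r = 7.3482 / 96.03 + 0.022 = 0.07652 + 0.022 = 0.09852

9.85%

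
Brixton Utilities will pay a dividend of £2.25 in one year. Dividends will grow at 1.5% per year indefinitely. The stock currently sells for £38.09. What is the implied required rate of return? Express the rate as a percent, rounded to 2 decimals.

7.41%

Rearranging the constant-growth DDM: r = D₁/P₀ + g.
r = 2.2500 / 38.09 + 0.015 = 0.05907 + 0.015 = 0.07407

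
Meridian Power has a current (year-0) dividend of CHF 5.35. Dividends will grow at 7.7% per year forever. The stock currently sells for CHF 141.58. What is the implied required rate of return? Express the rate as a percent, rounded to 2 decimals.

Rearranging the constant-growth DDM: r = D₁/P₀ + g.
D₁ = 5.35 × (1 + 0.077) = 5.7619.
r = 5.7619 / 141.58 + 0.077 = 0.04070 + 0.077 = 0.11770

11.77%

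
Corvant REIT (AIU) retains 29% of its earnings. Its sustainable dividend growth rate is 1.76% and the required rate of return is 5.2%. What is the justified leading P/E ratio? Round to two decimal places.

Payout ratio b = 1 − 0.29 = 0.71.
Justified leading P/E = b/(r−g) = 0.71/(0.052−0.0176) = 20.6395

20.64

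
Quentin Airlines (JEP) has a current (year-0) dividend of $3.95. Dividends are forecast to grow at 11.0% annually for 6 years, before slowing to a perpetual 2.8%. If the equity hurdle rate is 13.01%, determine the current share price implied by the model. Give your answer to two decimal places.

$57.98

Two-stage DDM. Project D₁…D_6 at 0.11, terminal growth 0.028, discount at r = 0.1301.
D_1 = 4.3845
D_2 = 4.8668
D_3 = 5.4021
D_4 = 5.9964
D_5 = 6.6560
D_6 = 7.3881
Terminal value at t=6: TV = D_7/(r−g) = 7.5950/(0.1301−0.028) = 74.3879
P₀ = 4.3845/(1+0.1301)^1 + 4.8668/(1+0.1301)^2 + 5.4021/(1+0.1301)^3 + 5.9964/(1+0.1301)^4 + 6.6560/(1+0.1301)^5 + 7.3881/(1+0.1301)^6 + 74.3879/(1+0.1301)^6 = 57.9785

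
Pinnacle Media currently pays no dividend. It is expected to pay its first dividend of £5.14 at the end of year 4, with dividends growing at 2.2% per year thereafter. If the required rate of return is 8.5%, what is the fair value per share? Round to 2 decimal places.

£63.88

Deferred-dividend DDM. At t=3 the remaining stream is a growing perpetuity with first payment D_4 = 5.14.
V_3 = D_4/(r−g) = 5.14/(0.085−0.022) = 81.5873
P₀ = V_3/(1+r)^3 = 81.5873/(1+0.085)^3 = 63.8754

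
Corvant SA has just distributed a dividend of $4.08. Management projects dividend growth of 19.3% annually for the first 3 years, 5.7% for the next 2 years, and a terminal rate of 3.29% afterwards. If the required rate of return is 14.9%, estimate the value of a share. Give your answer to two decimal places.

Three-stage DDM. Project D₁…D_5; terminal Gordon value at t=5 with g = 0.0329; discount at r = 0.149.
D_1 = 4.8674
D_2 = 5.8069
D_3 = 6.9276
D_4 = 7.3225
D_5 = 7.7398
TV_5 = 7.9945/(0.149−0.0329) = 68.8585
P₀ = Σ Dₜ/(1+r)ᵗ + TV_5/(1+r)^5 = 55.6517

$55.65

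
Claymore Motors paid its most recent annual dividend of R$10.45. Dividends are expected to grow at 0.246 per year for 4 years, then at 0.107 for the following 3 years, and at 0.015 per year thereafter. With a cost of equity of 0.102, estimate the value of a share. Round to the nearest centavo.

Three-stage DDM. Project D₁…D_7; terminal Gordon value at t=7 with g = 0.015; discount at r = 0.102.
D_1 = 13.0207
D_2 = 16.2238
D_3 = 20.2148
D_4 = 25.1877
D_5 = 27.8828
D_6 = 30.8662
D_7 = 34.1689
TV_7 = 34.6815/(0.102−0.015) = 398.6375
P₀ = Σ Dₜ/(1+r)ᵗ + TV_7/(1+r)^7 = 311.0418

R$311.04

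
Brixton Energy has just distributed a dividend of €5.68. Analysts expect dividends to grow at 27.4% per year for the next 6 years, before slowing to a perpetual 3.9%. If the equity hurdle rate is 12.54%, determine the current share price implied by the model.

€197.55

Two-stage DDM. Project D₁…D_6 at 0.274, terminal growth 0.039, discount at r = 0.1254.
D_1 = 7.2363
D_2 = 9.2191
D_3 = 11.7451
D_4 = 14.9633
D_5 = 19.0632
D_6 = 24.2865
Terminal value at t=6: TV = D_7/(r−g) = 25.2337/(0.1254−0.039) = 292.0564
P₀ = 7.2363/(1+0.1254)^1 + 9.2191/(1+0.1254)^2 + 11.7451/(1+0.1254)^3 + 14.9633/(1+0.1254)^4 + 19.0632/(1+0.1254)^5 + 24.2865/(1+0.1254)^6 + 292.0564/(1+0.1254)^6 = 197.5474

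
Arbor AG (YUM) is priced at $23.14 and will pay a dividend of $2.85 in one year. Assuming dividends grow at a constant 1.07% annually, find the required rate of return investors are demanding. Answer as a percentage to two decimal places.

13.39%

Rearranging the constant-growth DDM: r = D₁/P₀ + g.
r = 2.8500 / 23.14 + 0.0107 = 0.12316 + 0.0107 = 0.13386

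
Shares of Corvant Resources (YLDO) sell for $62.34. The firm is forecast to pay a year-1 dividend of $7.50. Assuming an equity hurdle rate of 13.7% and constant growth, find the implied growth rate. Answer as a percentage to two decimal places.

1.67%

From P₀ = D₁/(r − g), the implied growth is g = r − D₁/P₀.
g = 0.137 − 7.50/62.34 = 0.137 − 0.12031 = 0.01669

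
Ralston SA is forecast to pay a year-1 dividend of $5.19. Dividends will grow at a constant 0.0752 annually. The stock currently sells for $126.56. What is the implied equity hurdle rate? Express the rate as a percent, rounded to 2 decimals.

11.62%

Rearranging the constant-growth DDM: r = D₁/P₀ + g.
r = 5.1900 / 126.56 + 0.0752 = 0.04101 + 0.0752 = 0.11621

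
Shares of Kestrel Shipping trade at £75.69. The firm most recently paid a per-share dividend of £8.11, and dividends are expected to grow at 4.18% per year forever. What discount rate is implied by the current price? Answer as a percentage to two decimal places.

Rearranging the constant-growth DDM: r = D₁/P₀ + g.
D₁ = 8.11 × (1 + 0.0418) = 8.4490.
r = 8.4490 / 75.69 + 0.0418 = 0.11163 + 0.0418 = 0.15343

15.34%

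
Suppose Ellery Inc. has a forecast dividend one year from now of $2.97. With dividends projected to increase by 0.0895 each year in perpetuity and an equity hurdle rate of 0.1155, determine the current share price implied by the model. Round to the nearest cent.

$114.23

Gordon growth model: P₀ = D₁/(r − g), with D₁ = 2.97 given directly.
P₀ = 2.9700 / (0.1155 − 0.0895) = 2.9700 / 0.026 = 114.2308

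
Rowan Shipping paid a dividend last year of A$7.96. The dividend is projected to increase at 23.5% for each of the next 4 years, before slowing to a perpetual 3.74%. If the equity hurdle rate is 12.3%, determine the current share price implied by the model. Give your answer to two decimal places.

Two-stage DDM. Project D₁…D_4 at 0.235, terminal growth 0.0374, discount at r = 0.123.
D_1 = 9.8306
D_2 = 12.1408
D_3 = 14.9939
D_4 = 18.5174
Terminal value at t=4: TV = D_5/(r−g) = 19.2100/(0.123−0.0374) = 224.4158
P₀ = 9.8306/(1+0.123)^1 + 12.1408/(1+0.123)^2 + 14.9939/(1+0.123)^3 + 18.5174/(1+0.123)^4 + 224.4158/(1+0.123)^4 = 181.7131

A$181.71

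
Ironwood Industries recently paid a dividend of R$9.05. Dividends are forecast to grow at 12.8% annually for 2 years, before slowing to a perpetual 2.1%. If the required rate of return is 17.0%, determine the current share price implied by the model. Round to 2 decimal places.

Two-stage DDM. Project D₁…D_2 at 0.128, terminal growth 0.021, discount at r = 0.17.
D_1 = 10.2084
D_2 = 11.5151
Terminal value at t=2: TV = D_3/(r−g) = 11.7569/(0.17−0.021) = 78.9053
P₀ = 10.2084/(1+0.17)^1 + 11.5151/(1+0.17)^2 + 78.9053/(1+0.17)^2 = 74.7784

R$74.78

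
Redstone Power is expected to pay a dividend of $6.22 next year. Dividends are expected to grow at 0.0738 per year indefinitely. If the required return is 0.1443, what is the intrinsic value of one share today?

$88.23

Gordon growth model: P₀ = D₁/(r − g), with D₁ = 6.22 given directly.
P₀ = 6.2200 / (0.1443 − 0.0738) = 6.2200 / 0.0705 = 88.2270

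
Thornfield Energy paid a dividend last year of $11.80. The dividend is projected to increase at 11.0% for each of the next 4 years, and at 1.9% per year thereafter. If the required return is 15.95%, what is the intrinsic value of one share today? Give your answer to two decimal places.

Two-stage DDM. Project D₁…D_4 at 0.11, terminal growth 0.019, discount at r = 0.1595.
D_1 = 13.0980
D_2 = 14.5388
D_3 = 16.1380
D_4 = 17.9132
Terminal value at t=4: TV = D_5/(r−g) = 18.2536/(0.1595−0.019) = 129.9187
P₀ = 13.0980/(1+0.1595)^1 + 14.5388/(1+0.1595)^2 + 16.1380/(1+0.1595)^3 + 17.9132/(1+0.1595)^4 + 129.9187/(1+0.1595)^4 = 114.2498

$114.25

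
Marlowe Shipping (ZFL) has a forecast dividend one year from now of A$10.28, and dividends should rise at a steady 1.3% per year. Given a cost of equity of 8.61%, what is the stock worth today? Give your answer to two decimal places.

Gordon growth model: P₀ = D₁/(r − g), with D₁ = 10.28 given directly.
P₀ = 10.2800 / (0.0861 − 0.013) = 10.2800 / 0.0731 = 140.6293

A$140.63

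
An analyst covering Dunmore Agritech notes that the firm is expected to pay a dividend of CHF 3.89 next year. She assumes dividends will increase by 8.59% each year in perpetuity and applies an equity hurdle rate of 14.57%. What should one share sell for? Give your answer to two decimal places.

CHF 65.05

Gordon growth model: P₀ = D₁/(r − g), with D₁ = 3.89 given directly.
P₀ = 3.8900 / (0.1457 − 0.0859) = 3.8900 / 0.0598 = 65.0502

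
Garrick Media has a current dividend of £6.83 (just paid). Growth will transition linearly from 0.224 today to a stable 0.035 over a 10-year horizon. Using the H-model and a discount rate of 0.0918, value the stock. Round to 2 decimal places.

£238.09

H-model: P₀ = D₀[(1+g_L) + H(g_S−g_L)]/(r−g_L), with H = 10/2 = 5.
P₀ = 6.83 × [(1+0.035) + 5×(0.224−0.035)] / (0.0918−0.035)
   = 6.83 × 1.9800 / 0.0568 = 238.0880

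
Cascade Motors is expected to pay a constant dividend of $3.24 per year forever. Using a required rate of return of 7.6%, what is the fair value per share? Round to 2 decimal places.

$42.63

Zero-growth DDM (perpetuity): P₀ = D/r = 3.24 / 0.076 = 42.6316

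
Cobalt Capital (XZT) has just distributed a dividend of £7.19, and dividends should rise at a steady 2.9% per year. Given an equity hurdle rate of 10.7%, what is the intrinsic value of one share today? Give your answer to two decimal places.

Gordon growth model: P₀ = D₁/(r − g). D₁ = 7.19 × (1 + 0.029) = 7.3985.
P₀ = 7.3985 / (0.107 − 0.029) = 7.3985 / 0.078 = 94.8527

£94.85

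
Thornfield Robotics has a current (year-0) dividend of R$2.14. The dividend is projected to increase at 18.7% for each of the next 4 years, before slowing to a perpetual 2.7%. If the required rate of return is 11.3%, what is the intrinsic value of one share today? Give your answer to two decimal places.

R$43.14

Two-stage DDM. Project D₁…D_4 at 0.187, terminal growth 0.027, discount at r = 0.113.
D_1 = 2.5402
D_2 = 3.0152
D_3 = 3.5790
D_4 = 4.2483
Terminal value at t=4: TV = D_5/(r−g) = 4.3630/(0.113−0.027) = 50.7328
P₀ = 2.5402/(1+0.113)^1 + 3.0152/(1+0.113)^2 + 3.5790/(1+0.113)^3 + 4.2483/(1+0.113)^4 + 50.7328/(1+0.113)^4 = 43.1410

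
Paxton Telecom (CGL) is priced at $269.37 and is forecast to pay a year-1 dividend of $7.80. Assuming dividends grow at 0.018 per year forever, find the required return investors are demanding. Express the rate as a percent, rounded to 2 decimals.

Rearranging the constant-growth DDM: r = D₁/P₀ + g.
r = 7.8000 / 269.37 + 0.018 = 0.02896 + 0.018 = 0.04696

4.70%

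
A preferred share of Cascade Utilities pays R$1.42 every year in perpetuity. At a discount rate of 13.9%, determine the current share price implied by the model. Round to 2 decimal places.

R$10.22

Zero-growth DDM (perpetuity): P₀ = D/r = 1.42 / 0.139 = 10.2158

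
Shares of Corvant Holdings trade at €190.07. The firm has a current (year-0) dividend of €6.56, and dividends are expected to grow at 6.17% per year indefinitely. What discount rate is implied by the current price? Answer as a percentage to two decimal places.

9.83%

Rearranging the constant-growth DDM: r = D₁/P₀ + g.
D₁ = 6.56 × (1 + 0.0617) = 6.9648.
r = 6.9648 / 190.07 + 0.0617 = 0.03664 + 0.0617 = 0.09834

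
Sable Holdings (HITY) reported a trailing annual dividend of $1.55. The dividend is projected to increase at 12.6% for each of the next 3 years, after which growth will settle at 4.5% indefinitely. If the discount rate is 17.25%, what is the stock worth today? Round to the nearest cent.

Two-stage DDM. Project D₁…D_3 at 0.126, terminal growth 0.045, discount at r = 0.1725.
D_1 = 1.7453
D_2 = 1.9652
D_3 = 2.2128
Terminal value at t=3: TV = D_4/(r−g) = 2.3124/(0.1725−0.045) = 18.1365
P₀ = 1.7453/(1+0.1725)^1 + 1.9652/(1+0.1725)^2 + 2.2128/(1+0.1725)^3 + 18.1365/(1+0.1725)^3 = 15.5424

$15.54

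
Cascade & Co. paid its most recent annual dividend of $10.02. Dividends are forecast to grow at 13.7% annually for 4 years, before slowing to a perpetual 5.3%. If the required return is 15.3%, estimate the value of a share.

Two-stage DDM. Project D₁…D_4 at 0.137, terminal growth 0.053, discount at r = 0.153.
D_1 = 11.3927
D_2 = 12.9535
D_3 = 14.7282
D_4 = 16.7459
Terminal value at t=4: TV = D_5/(r−g) = 17.6335/(0.153−0.053) = 176.3348
P₀ = 11.3927/(1+0.153)^1 + 12.9535/(1+0.153)^2 + 14.7282/(1+0.153)^3 + 16.7459/(1+0.153)^4 + 176.3348/(1+0.153)^4 = 138.4835

$138.48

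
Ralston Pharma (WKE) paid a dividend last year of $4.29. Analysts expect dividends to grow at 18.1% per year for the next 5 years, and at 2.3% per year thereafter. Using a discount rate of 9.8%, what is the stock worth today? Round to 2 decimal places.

$111.07

Two-stage DDM. Project D₁…D_5 at 0.181, terminal growth 0.023, discount at r = 0.098.
D_1 = 5.0665
D_2 = 5.9835
D_3 = 7.0665
D_4 = 8.3456
D_5 = 9.8561
Terminal value at t=5: TV = D_6/(r−g) = 10.0828/(0.098−0.023) = 134.4377
P₀ = 5.0665/(1+0.098)^1 + 5.9835/(1+0.098)^2 + 7.0665/(1+0.098)^3 + 8.3456/(1+0.098)^4 + 9.8561/(1+0.098)^5 + 134.4377/(1+0.098)^5 = 111.0715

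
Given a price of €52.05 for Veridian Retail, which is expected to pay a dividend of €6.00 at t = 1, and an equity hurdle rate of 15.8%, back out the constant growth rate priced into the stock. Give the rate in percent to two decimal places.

From P₀ = D₁/(r − g), the implied growth is g = r − D₁/P₀.
g = 0.158 − 6.00/52.05 = 0.158 − 0.11527 = 0.04273

4.27%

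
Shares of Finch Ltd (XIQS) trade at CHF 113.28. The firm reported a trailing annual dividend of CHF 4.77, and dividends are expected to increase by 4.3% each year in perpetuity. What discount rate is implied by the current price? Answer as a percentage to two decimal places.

Rearranging the constant-growth DDM: r = D₁/P₀ + g.
D₁ = 4.77 × (1 + 0.043) = 4.9751.
r = 4.9751 / 113.28 + 0.043 = 0.04392 + 0.043 = 0.08692

8.69%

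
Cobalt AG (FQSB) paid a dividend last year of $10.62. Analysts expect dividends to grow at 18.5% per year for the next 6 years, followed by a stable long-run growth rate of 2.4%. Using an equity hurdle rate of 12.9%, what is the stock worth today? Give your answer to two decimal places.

Two-stage DDM. Project D₁…D_6 at 0.185, terminal growth 0.024, discount at r = 0.129.
D_1 = 12.5847
D_2 = 14.9129
D_3 = 17.6718
D_4 = 20.9410
D_5 = 24.8151
D_6 = 29.4059
Terminal value at t=6: TV = D_7/(r−g) = 30.1117/(0.129−0.024) = 286.7776
P₀ = 12.5847/(1+0.129)^1 + 14.9129/(1+0.129)^2 + 17.6718/(1+0.129)^3 + 20.9410/(1+0.129)^4 + 24.8151/(1+0.129)^5 + 29.4059/(1+0.129)^6 + 286.7776/(1+0.129)^6 = 214.2216

$214.22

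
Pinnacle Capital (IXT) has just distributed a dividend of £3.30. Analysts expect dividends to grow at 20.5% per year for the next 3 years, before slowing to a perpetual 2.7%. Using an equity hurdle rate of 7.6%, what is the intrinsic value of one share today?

Two-stage DDM. Project D₁…D_3 at 0.205, terminal growth 0.027, discount at r = 0.076.
D_1 = 3.9765
D_2 = 4.7917
D_3 = 5.7740
Terminal value at t=3: TV = D_4/(r−g) = 5.9299/(0.076−0.027) = 121.0179
P₀ = 3.9765/(1+0.076)^1 + 4.7917/(1+0.076)^2 + 5.7740/(1+0.076)^3 + 121.0179/(1+0.076)^3 = 109.6125

£109.61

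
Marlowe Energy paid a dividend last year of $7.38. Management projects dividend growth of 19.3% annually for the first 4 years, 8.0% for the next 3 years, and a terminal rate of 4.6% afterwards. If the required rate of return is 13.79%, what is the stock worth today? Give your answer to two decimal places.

$144.16

Three-stage DDM. Project D₁…D_7; terminal Gordon value at t=7 with g = 0.046; discount at r = 0.1379.
D_1 = 8.8043
D_2 = 10.5036
D_3 = 12.5308
D_4 = 14.9492
D_5 = 16.1451
D_6 = 17.4368
D_7 = 18.8317
TV_7 = 19.6980/(0.1379−0.046) = 214.3412
P₀ = Σ Dₜ/(1+r)ᵗ + TV_7/(1+r)^7 = 144.1612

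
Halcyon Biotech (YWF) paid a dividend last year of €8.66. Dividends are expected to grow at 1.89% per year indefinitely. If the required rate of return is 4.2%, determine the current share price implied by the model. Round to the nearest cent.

Gordon growth model: P₀ = D₁/(r − g). D₁ = 8.66 × (1 + 0.0189) = 8.8237.
P₀ = 8.8237 / (0.042 − 0.0189) = 8.8237 / 0.0231 = 381.9772

€381.98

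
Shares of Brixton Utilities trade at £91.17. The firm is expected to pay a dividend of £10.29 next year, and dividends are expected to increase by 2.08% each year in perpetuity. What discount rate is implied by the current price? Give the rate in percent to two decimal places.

Rearranging the constant-growth DDM: r = D₁/P₀ + g.
r = 10.2900 / 91.17 + 0.0208 = 0.11287 + 0.0208 = 0.13367

13.37%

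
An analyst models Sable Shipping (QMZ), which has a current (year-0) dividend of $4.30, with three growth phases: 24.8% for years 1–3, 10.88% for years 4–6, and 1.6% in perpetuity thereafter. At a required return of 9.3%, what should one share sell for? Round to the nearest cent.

$124.86

Three-stage DDM. Project D₁…D_6; terminal Gordon value at t=6 with g = 0.016; discount at r = 0.093.
D_1 = 5.3664
D_2 = 6.6973
D_3 = 8.3582
D_4 = 9.2676
D_5 = 10.2759
D_6 = 11.3939
TV_6 = 11.5762/(0.093−0.016) = 150.3401
P₀ = Σ Dₜ/(1+r)ᵗ + TV_6/(1+r)^6 = 124.8573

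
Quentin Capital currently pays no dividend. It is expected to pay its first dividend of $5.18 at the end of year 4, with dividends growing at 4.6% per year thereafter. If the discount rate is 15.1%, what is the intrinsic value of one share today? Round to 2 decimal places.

$32.35

Deferred-dividend DDM. At t=3 the remaining stream is a growing perpetuity with first payment D_4 = 5.18.
V_3 = D_4/(r−g) = 5.18/(0.151−0.046) = 49.3333
P₀ = V_3/(1+r)^3 = 49.3333/(1+0.151)^3 = 32.3530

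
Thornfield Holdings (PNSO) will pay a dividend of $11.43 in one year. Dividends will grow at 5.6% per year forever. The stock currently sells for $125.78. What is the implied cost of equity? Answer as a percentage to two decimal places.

Rearranging the constant-growth DDM: r = D₁/P₀ + g.
r = 11.4300 / 125.78 + 0.056 = 0.09087 + 0.056 = 0.14687

14.69%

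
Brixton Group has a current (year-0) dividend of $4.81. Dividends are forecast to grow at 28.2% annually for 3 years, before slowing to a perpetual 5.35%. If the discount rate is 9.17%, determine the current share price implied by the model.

Two-stage DDM. Project D₁…D_3 at 0.282, terminal growth 0.0535, discount at r = 0.0917.
D_1 = 6.1664
D_2 = 7.9054
D_3 = 10.1347
Terminal value at t=3: TV = D_4/(r−g) = 10.6769/(0.0917−0.0535) = 279.4990
P₀ = 6.1664/(1+0.0917)^1 + 7.9054/(1+0.0917)^2 + 10.1347/(1+0.0917)^3 + 279.4990/(1+0.0917)^3 = 234.8887

$234.89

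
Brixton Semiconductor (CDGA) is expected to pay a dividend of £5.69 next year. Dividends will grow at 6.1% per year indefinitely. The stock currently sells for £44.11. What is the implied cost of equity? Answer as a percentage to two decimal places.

Rearranging the constant-growth DDM: r = D₁/P₀ + g.
r = 5.6900 / 44.11 + 0.061 = 0.12900 + 0.061 = 0.19000

19.00%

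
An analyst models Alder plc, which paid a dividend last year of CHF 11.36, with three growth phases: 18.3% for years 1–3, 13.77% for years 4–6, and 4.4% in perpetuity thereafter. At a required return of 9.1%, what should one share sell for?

CHF 452.25

Three-stage DDM. Project D₁…D_6; terminal Gordon value at t=6 with g = 0.044; discount at r = 0.091.
D_1 = 13.4389
D_2 = 15.8982
D_3 = 18.8076
D_4 = 21.3974
D_5 = 24.3438
D_6 = 27.6959
TV_6 = 28.9145/(0.091−0.044) = 615.2031
P₀ = Σ Dₜ/(1+r)ᵗ + TV_6/(1+r)^6 = 452.2462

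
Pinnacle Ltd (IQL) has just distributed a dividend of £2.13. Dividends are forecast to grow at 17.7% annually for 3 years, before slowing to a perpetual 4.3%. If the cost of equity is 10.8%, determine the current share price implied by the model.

£48.19

Two-stage DDM. Project D₁…D_3 at 0.177, terminal growth 0.043, discount at r = 0.108.
D_1 = 2.5070
D_2 = 2.9508
D_3 = 3.4730
Terminal value at t=3: TV = D_4/(r−g) = 3.6224/(0.108−0.043) = 55.7288
P₀ = 2.5070/(1+0.108)^1 + 2.9508/(1+0.108)^2 + 3.4730/(1+0.108)^3 + 55.7288/(1+0.108)^3 = 48.1889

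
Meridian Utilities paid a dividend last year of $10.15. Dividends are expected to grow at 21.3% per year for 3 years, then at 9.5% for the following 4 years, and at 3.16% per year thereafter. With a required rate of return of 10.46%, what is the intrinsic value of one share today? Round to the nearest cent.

Three-stage DDM. Project D₁…D_7; terminal Gordon value at t=7 with g = 0.0316; discount at r = 0.1046.
D_1 = 12.3120
D_2 = 14.9344
D_3 = 18.1154
D_4 = 19.8364
D_5 = 21.7208
D_6 = 23.7843
D_7 = 26.0438
TV_7 = 26.8668/(0.1046−0.0316) = 368.0386
P₀ = Σ Dₜ/(1+r)ᵗ + TV_7/(1+r)^7 = 272.8580

$272.86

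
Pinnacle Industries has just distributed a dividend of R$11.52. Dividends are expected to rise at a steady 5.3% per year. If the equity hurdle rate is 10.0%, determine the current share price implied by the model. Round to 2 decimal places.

Gordon growth model: P₀ = D₁/(r − g). D₁ = 11.52 × (1 + 0.053) = 12.1306.
P₀ = 12.1306 / (0.1 − 0.053) = 12.1306 / 0.047 = 258.0970

R$258.10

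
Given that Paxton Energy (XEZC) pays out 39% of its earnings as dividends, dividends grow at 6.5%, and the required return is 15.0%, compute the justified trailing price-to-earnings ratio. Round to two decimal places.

4.89

Justified trailing P/E = b(1+g)/(r−g) = 0.39×(1+0.065)/(0.15−0.065) = 4.8865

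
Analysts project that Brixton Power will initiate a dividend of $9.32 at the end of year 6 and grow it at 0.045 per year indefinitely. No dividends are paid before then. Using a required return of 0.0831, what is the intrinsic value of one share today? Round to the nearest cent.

Deferred-dividend DDM. At t=5 the remaining stream is a growing perpetuity with first payment D_6 = 9.32.
V_5 = D_6/(r−g) = 9.32/(0.0831−0.045) = 244.6194
P₀ = V_5/(1+r)^5 = 244.6194/(1+0.0831)^5 = 164.1150

$164.11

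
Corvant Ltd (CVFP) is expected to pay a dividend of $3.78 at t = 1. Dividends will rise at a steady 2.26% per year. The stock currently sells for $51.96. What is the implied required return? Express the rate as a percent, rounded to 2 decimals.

Rearranging the constant-growth DDM: r = D₁/P₀ + g.
r = 3.7800 / 51.96 + 0.0226 = 0.07275 + 0.0226 = 0.09535

9.53%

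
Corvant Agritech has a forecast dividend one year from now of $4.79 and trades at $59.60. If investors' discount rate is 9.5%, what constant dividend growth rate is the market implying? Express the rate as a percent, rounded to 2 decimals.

From P₀ = D₁/(r − g), the implied growth is g = r − D₁/P₀.
g = 0.095 − 4.79/59.60 = 0.095 − 0.08037 = 0.01463

1.46%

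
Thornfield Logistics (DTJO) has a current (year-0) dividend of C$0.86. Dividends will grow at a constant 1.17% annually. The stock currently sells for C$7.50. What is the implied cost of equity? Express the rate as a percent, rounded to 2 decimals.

Rearranging the constant-growth DDM: r = D₁/P₀ + g.
D₁ = 0.86 × (1 + 0.0117) = 0.8701.
r = 0.8701 / 7.50 + 0.0117 = 0.11601 + 0.0117 = 0.12771

12.77%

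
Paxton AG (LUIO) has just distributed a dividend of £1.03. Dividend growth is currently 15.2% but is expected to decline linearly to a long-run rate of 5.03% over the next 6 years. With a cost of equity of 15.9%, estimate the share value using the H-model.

H-model: P₀ = D₀[(1+g_L) + H(g_S−g_L)]/(r−g_L), with H = 6/2 = 3.
P₀ = 1.03 × [(1+0.0503) + 3×(0.152−0.0503)] / (0.159−0.0503)
   = 1.03 × 1.3554 / 0.1087 = 12.8433

£12.84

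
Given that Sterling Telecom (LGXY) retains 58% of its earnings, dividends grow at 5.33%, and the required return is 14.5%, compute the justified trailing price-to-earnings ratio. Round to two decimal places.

Payout ratio b = 1 − 0.58 = 0.42.
Justified trailing P/E = b(1+g)/(r−g) = 0.42×(1+0.0533)/(0.145−0.0533) = 4.8243

4.82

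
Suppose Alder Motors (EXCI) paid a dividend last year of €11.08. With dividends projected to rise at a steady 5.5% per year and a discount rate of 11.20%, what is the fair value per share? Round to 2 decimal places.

€205.08

Gordon growth model: P₀ = D₁/(r − g). D₁ = 11.08 × (1 + 0.055) = 11.6894.
P₀ = 11.6894 / (0.112 − 0.055) = 11.6894 / 0.057 = 205.0772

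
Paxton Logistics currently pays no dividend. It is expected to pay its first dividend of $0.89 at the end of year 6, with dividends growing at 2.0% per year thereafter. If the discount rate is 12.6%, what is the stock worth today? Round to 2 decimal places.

Deferred-dividend DDM. At t=5 the remaining stream is a growing perpetuity with first payment D_6 = 0.89.
V_5 = D_6/(r−g) = 0.89/(0.126−0.02) = 8.3962
P₀ = V_5/(1+r)^5 = 8.3962/(1+0.126)^5 = 4.6387

$4.64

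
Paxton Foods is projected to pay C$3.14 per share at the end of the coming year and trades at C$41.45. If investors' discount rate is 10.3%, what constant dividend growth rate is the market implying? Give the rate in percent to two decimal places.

2.72%

From P₀ = D₁/(r − g), the implied growth is g = r − D₁/P₀.
g = 0.103 − 3.14/41.45 = 0.103 − 0.07575 = 0.02725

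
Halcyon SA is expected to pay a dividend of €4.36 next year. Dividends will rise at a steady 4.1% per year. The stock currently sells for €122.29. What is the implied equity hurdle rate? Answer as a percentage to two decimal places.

7.67%

Rearranging the constant-growth DDM: r = D₁/P₀ + g.
r = 4.3600 / 122.29 + 0.041 = 0.03565 + 0.041 = 0.07665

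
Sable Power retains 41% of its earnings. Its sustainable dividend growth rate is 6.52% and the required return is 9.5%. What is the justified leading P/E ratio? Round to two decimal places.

Payout ratio b = 1 − 0.41 = 0.59.
Justified leading P/E = b/(r−g) = 0.59/(0.095−0.0652) = 19.7987

19.80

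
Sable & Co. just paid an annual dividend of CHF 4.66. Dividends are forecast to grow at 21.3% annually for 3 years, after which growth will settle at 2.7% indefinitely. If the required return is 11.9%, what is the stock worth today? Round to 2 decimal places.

CHF 82.72

Two-stage DDM. Project D₁…D_3 at 0.213, terminal growth 0.027, discount at r = 0.119.
D_1 = 5.6526
D_2 = 6.8566
D_3 = 8.3170
Terminal value at t=3: TV = D_4/(r−g) = 8.5416/(0.119−0.027) = 92.8434
P₀ = 5.6526/(1+0.119)^1 + 6.8566/(1+0.119)^2 + 8.3170/(1+0.119)^3 + 92.8434/(1+0.119)^3 = 82.7244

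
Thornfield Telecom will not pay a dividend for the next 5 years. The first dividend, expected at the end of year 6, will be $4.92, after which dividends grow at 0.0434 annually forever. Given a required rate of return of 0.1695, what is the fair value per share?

$17.83

Deferred-dividend DDM. At t=5 the remaining stream is a growing perpetuity with first payment D_6 = 4.92.
V_5 = D_6/(r−g) = 4.92/(0.1695−0.0434) = 39.0167
P₀ = V_5/(1+r)^5 = 39.0167/(1+0.1695)^5 = 17.8340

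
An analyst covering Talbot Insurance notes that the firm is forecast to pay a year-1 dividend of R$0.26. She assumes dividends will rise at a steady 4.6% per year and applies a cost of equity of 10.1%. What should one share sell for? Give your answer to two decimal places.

R$4.73

Gordon growth model: P₀ = D₁/(r − g), with D₁ = 0.26 given directly.
P₀ = 0.2600 / (0.101 − 0.046) = 0.2600 / 0.055 = 4.7273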